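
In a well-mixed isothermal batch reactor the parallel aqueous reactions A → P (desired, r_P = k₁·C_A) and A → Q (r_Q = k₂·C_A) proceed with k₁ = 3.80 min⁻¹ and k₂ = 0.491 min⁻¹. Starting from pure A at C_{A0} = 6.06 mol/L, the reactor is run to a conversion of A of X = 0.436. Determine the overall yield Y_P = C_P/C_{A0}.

0.386

C_A = C_{A0}(1−X) = 3.418 mol/L.
Both paths are first order in A, so the instantaneous fraction to P is constant: dC_P/d(−C_A) = k₁/(k₁+k₂) = 0.8856.
C_P = 0.8856·(C_{A0}−C_A) = 0.8856×2.642 = 2.34 mol/L.
Y_P = C_P/C_{A0} = 2.340/6.06 = 0.386.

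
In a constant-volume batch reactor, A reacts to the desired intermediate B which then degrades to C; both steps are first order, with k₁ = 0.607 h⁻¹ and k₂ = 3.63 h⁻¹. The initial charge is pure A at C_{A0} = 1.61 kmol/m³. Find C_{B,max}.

For a first-order series the maximum intermediate yield is C_{B,max}/C_{A0} = (k₁/k₂)^[k₂/(k₂−k₁)].
= (0.607/3.63)^(3.63/(3.63−0.607)) = (0.1672)^(1.201) = 0.1168.
C_{B,max} = 0.1168×1.61 = 0.188 kmol/m³.

0.188 kmol/m³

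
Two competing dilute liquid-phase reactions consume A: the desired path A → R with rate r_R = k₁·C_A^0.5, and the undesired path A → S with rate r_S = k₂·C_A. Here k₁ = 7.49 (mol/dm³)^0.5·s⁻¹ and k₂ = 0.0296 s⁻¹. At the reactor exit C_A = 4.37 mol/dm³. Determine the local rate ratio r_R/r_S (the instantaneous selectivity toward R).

S_{R/S} = r_R/r_S = (k₁·C_A^0.5)/(k₂·C_A) = (k₁/k₂)·C_A^-0.5.
= (7.49×4.370^0.5) / (0.0296×4.370) = 15.66/0.1294 = 121.
The undesired path is higher order in A, so low C_A (CSTR or dilute feed) favours R.

121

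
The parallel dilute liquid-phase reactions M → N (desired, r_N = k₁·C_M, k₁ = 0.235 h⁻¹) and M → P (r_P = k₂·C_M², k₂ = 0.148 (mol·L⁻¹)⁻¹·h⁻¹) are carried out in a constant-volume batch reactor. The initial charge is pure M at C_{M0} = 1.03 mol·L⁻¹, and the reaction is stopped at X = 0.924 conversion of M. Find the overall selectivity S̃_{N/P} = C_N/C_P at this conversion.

3.06

C_M = C_{M0}(1−X) = 0.07828 mol·L⁻¹.
Along a PFR/batch, dC_N/dC_M = −r_N/(r_N+r_P) = −k₁/(k₁+k₂·C_M).
Integrating from C_{M0} to C_M: C_N = (0.235/0.148)·ln[(0.235+0.148·1.03)/(0.235+0.148·0.0783)] = 1.588·ln(0.3874/0.2466) = 0.7175 mol·L⁻¹.
C_P = (C_{M0}−C_M)−C_N = 0.2343 mol·L⁻¹; S̃_{N/P} = 0.7175/0.2343 = 3.06.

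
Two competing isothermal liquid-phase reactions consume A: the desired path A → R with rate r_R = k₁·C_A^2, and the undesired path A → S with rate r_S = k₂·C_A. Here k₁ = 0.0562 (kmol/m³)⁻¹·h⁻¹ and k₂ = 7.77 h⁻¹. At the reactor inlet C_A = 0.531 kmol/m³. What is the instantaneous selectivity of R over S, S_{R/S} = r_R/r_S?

S_{R/S} = r_R/r_S = (k₁·C_A^2)/(k₂·C_A) = (k₁/k₂)·C_A.
= (0.0562×0.5310^2) / (7.77×0.5310) = 0.01585/4.126 = 0.00384.
Since the desired path is higher order in A, keeping C_A high (PFR or concentrated feed) favours R.

0.00384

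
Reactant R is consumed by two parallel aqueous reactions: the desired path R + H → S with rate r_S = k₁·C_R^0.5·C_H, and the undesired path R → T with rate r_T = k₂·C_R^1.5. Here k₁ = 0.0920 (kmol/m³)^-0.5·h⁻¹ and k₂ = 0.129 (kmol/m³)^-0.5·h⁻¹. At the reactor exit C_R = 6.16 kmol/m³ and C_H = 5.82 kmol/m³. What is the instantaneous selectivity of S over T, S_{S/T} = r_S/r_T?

S_{S/T} = r_S/r_T = (k₁·C_R^0.5·C_H)/(k₂·C_R^1.5) = (k₁/k₂)·C_R⁻¹·C_H.
= (0.0920×6.160^0.5×5.820) / (0.129×6.160^1.5) = 1.329/1.972 = 0.674.

0.674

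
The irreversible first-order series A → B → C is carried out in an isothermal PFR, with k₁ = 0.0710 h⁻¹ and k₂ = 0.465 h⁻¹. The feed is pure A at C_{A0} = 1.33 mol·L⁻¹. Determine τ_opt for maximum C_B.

For first-order series the maximum of C_B occurs at τ_opt = ln(k₂/k₁)/(k₂−k₁).
= ln(0.465/0.0710)/(0.465−0.0710) = ln(6.549)/0.3940 = 1.879/0.3940 = 4.77 h.

4.77 h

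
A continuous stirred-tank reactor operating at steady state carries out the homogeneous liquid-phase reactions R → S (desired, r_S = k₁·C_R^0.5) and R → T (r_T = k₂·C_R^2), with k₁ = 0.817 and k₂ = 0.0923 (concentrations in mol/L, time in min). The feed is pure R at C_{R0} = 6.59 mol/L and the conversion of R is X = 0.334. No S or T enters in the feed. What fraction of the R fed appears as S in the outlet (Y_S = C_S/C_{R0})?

Exit C_R = C_{R0}(1−X) = 6.59×0.666 = 4.389 mol/L.
A CSTR operates uniformly at the exit composition, giving r_S = 1.712 and r_T = 1.778 (each k·C_R^n at C_R = 4.389).
Fraction of consumed R going to S: r_S/(r_S+r_T) = 0.4905.
C_S = 0.4905·C_{R0}·X = 0.4905×6.59×0.334 = 1.08 mol/L; Y_S = C_S/C_{R0} = 0.164.

0.164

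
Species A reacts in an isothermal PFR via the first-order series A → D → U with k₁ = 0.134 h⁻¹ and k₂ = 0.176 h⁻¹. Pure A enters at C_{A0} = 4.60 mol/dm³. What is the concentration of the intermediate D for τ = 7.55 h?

The intermediate concentration in a first-order A→B→C sequence is C_D = k₁C_{A0}(e^(−k₁τ) − e^(−k₂τ))/(k₂−k₁).
e^(−k₁τ) = e^(−0.134×7.55) = e^(−1.012) = 0.3636; e^(−k₂τ) = e^(−1.329) = 0.2648.
C_D = 0.134×4.60/(0.176−0.134) × (0.3636−0.2648) = 14.68×0.09881 = 1.450 mol/dm³.

1.45 mol/dm³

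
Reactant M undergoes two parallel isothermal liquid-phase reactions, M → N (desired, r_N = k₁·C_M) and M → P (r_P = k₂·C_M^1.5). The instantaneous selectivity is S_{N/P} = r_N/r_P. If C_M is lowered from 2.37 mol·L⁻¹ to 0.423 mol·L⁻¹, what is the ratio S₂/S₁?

S_{N/P} = (k₁/k₂)·C_M^-0.5, so S₂/S₁ = (C_{M,2}/C_{M,1})^-0.5.
= (0.423/2.37)^(-0.5) = (0.1785)^(-0.5) = 2.37.

2.37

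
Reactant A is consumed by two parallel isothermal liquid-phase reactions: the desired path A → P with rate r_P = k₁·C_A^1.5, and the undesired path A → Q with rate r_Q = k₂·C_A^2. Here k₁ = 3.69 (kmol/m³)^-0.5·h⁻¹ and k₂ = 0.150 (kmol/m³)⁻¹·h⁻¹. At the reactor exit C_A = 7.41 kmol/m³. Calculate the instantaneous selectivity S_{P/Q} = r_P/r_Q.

S_{P/Q} = r_P/r_Q = (k₁·C_A^1.5)/(k₂·C_A^2) = (k₁/k₂)·C_A^-0.5.
= (3.69×7.410^1.5) / (0.150×7.410^2) = 74.43/8.236 = 9.04.

9.04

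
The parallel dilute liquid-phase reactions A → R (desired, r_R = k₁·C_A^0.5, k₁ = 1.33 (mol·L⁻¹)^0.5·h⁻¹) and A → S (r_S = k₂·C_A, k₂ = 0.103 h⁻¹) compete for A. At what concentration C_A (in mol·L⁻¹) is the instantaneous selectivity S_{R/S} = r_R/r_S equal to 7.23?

3.19 mol·L⁻¹

S_{R/S} = (k₁/k₂)·C_A^-0.5 ⇒ C_A = (S·k₂/k₁)^(-2).
= (7.23×0.103/1.33)^(-2) = (0.5599)^(-2) = 3.19 mol·L⁻¹.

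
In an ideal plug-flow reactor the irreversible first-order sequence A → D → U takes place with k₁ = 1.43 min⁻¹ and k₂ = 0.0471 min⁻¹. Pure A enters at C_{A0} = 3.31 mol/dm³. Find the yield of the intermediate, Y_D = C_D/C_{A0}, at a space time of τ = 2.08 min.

Solving the coupled first-order balances gives C_D(τ) = [k₁/(k₂−k₁)]·C_{A0}·(e^(−k₁τ) − e^(−k₂τ)).
e^(−k₁τ) = e^(−1.43×2.08) = e^(−2.974) = 0.05108; e^(−k₂τ) = e^(−0.09797) = 0.9067.
C_D = 1.43×3.31/(0.0471−1.43) × (0.05108−0.9067) = (-3.423)×(-0.8556) = 2.928 mol/dm³.
Y_D = C_D/C_{A0} = 2.928/3.31 = 0.885.

0.885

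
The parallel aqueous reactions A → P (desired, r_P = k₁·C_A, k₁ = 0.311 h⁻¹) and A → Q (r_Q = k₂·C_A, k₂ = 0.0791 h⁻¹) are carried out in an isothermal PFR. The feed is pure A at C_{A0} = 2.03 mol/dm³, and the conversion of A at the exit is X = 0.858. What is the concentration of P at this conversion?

1.39 mol/dm³

C_A = C_{A0}(1−X) = 0.2883 mol/dm³.
Both paths are first order in A, so the instantaneous fraction to P is constant: dC_P/d(−C_A) = k₁/(k₁+k₂) = 0.7972.
C_P = 0.7972·(C_{A0}−C_A) = 0.7972×1.742 = 1.39 mol/dm³.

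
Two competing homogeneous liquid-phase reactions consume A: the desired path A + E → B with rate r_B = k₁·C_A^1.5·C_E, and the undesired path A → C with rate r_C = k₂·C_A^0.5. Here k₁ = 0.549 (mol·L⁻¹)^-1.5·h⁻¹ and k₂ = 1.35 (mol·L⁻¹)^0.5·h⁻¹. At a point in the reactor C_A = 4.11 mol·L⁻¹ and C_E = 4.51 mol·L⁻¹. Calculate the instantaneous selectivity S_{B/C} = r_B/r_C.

7.54

S_{B/C} = r_B/r_C = (k₁·C_A^1.5·C_E)/(k₂·C_A^0.5) = (k₁/k₂)·C_A·C_E.
= (0.549×4.110^1.5×4.510) / (1.35×4.110^0.5) = 20.63/2.737 = 7.54.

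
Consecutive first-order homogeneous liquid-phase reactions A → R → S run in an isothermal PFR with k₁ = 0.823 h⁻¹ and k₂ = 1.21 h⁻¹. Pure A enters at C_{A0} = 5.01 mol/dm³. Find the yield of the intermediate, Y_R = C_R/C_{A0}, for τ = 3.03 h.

0.121

Solving the coupled first-order balances gives C_R(τ) = [k₁/(k₂−k₁)]·C_{A0}·(e^(−k₁τ) − e^(−k₂τ)).
e^(−k₁τ) = e^(−0.823×3.03) = e^(−2.494) = 0.08260; e^(−k₂τ) = e^(−3.666) = 0.02557.
C_R = 0.823×5.01/(1.21−0.823) × (0.08260−0.02557) = 10.65×0.05703 = 0.6077 mol/dm³.
Y_R = C_R/C_{A0} = 0.6077/5.01 = 0.121.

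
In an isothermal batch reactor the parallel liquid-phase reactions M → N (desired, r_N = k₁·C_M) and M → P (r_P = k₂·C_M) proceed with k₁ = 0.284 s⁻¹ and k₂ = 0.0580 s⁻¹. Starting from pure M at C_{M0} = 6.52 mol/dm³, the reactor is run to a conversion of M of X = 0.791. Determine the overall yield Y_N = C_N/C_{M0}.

C_M = C_{M0}(1−X) = 1.363 mol/dm³.
Both paths are first order in M, so the instantaneous fraction to N is constant: dC_N/d(−C_M) = k₁/(k₁+k₂) = 0.8304.
C_N = 0.8304·(C_{M0}−C_M) = 0.8304×5.157 = 4.28 mol/dm³.
Y_N = C_N/C_{M0} = 4.283/6.52 = 0.657.

0.657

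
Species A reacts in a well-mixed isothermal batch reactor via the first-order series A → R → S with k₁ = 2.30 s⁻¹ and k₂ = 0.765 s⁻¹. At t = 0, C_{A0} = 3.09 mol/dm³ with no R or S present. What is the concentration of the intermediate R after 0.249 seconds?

1.22 mol/dm³

For first-order series with pure A initially, C_R(t) = k₁C_{A0}/(k₂−k₁)·(e^(−k₁t) − e^(−k₂t)).
e^(−k₁t) = e^(−2.30×0.249) = e^(−0.5727) = 0.5640; e^(−k₂t) = e^(−0.1905) = 0.8266.
C_R = 2.30×3.09/(0.765−2.30) × (0.5640−0.8266) = (-4.630)×(-0.2626) = 1.216 mol/dm³.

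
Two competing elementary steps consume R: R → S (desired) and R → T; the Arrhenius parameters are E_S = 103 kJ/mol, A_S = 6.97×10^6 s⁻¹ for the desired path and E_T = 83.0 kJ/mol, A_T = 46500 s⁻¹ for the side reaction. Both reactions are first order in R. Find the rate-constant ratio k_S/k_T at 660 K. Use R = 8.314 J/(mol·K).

k_S/k_T = (A_S/A_T)·exp[−(E_S−E_T)/(RT)] = (A_S/A_T)·exp[(E_T−E_S)/(RT)].
(E_T−E_S)/(RT) = (83.0−103)×10³/(8.314×660) = -20000/5487 = -3.645.
k_S/k_T = (6.97×10^6/46500)·exp(-3.645) = 149.9 × 0.02613 = 3.92.
Since E_S > E_T, raising the temperature improves selectivity toward S.

3.92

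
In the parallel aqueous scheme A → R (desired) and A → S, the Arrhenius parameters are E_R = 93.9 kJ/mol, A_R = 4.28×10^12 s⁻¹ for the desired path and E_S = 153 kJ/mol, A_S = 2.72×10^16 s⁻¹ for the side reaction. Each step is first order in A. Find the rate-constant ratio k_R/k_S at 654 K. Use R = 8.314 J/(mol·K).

8.27

k_R/k_S = (A_R/A_S)·exp[−(E_R−E_S)/(RT)] = (A_R/A_S)·exp[(E_S−E_R)/(RT)].
(E_S−E_R)/(RT) = (153−93.9)×10³/(8.314×654) = 59100/5437 = 10.87.
k_R/k_S = (4.28×10^12/2.72×10^16)·exp(10.87) = 1.574×10^-4 × 52536 = 8.27.
Since E_R < E_S, lowering the temperature improves selectivity toward R.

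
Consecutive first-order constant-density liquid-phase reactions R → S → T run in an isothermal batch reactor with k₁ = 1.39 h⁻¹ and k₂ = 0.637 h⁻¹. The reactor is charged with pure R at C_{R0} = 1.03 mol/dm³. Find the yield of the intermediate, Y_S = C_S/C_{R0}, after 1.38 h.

0.495

Solving the coupled first-order balances gives C_S(t) = [k₁/(k₂−k₁)]·C_{R0}·(e^(−k₁t) − e^(−k₂t)).
e^(−k₁t) = e^(−1.39×1.38) = e^(−1.918) = 0.1469; e^(−k₂t) = e^(−0.8791) = 0.4152.
C_S = 1.39×1.03/(0.637−1.39) × (0.1469−0.4152) = (-1.901)×(-0.2683) = 0.5101 mol/dm³.
Y_S = C_S/C_{R0} = 0.5101/1.03 = 0.495.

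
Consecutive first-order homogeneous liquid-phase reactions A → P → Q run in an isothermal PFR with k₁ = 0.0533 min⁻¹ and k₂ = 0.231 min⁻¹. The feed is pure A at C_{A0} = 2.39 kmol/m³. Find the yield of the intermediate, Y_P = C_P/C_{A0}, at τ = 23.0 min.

For first-order series with pure A initially, C_P(τ) = k₁C_{A0}/(k₂−k₁)·(e^(−k₁τ) − e^(−k₂τ)).
e^(−k₁τ) = e^(−0.0533×23.0) = e^(−1.226) = 0.2935; e^(−k₂τ) = e^(−5.313) = 0.004927.
C_P = 0.0533×2.39/(0.231−0.0533) × (0.2935−0.004927) = 0.7169×0.2886 = 0.2069 kmol/m³.
Y_P = C_P/C_{A0} = 0.2069/2.39 = 0.0866.

0.0866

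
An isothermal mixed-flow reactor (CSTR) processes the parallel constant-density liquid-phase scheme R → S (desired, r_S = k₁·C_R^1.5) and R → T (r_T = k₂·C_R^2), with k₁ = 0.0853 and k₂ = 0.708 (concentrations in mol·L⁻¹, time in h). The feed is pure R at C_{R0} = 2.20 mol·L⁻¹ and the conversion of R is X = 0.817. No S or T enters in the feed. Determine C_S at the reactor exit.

0.287 mol·L⁻¹

Exit C_R = C_{R0}(1−X) = 2.20×0.183 = 0.4026 mol·L⁻¹.
Rates in a CSTR are evaluated at the outlet concentration: r_S = 0.0853×0.4026^1.5 = 0.02179, r_T = 0.708×0.4026^2 = 0.1148.
Fraction of consumed R going to S: r_S/(r_S+r_T) = 0.1596.
C_S = 0.1596·C_{R0}·X = 0.1596×2.20×0.817 = 0.287 mol·L⁻¹.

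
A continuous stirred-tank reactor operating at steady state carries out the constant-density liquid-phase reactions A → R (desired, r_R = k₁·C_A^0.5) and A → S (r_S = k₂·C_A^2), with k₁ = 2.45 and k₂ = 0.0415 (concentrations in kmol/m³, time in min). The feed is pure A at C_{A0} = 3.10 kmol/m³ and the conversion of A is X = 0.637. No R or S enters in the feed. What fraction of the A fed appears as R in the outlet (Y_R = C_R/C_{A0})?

Exit C_A = C_{A0}(1−X) = 3.10×0.363 = 1.125 kmol/m³.
Rates in a CSTR are evaluated at the outlet concentration: r_R = 2.45×1.125^0.5 = 2.599, r_S = 0.0415×1.125^2 = 0.05255.
Fraction of consumed A going to R: r_R/(r_R+r_S) = 0.9802.
C_R = 0.9802·C_{A0}·X = 0.9802×3.10×0.637 = 1.94 kmol/m³; Y_R = C_R/C_{A0} = 0.624.

0.624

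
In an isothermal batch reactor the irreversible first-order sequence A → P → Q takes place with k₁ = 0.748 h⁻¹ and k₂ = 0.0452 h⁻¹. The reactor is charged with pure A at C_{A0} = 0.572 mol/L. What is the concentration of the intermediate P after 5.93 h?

0.458 mol/L

The intermediate concentration in a first-order A→B→C sequence is C_P = k₁C_{A0}(e^(−k₁t) − e^(−k₂t))/(k₂−k₁).
e^(−k₁t) = e^(−0.748×5.93) = e^(−4.436) = 0.01185; e^(−k₂t) = e^(−0.2680) = 0.7649.
C_P = 0.748×0.572/(0.0452−0.748) × (0.01185−0.7649) = (-0.6088)×(-0.7530) = 0.4584 mol/L.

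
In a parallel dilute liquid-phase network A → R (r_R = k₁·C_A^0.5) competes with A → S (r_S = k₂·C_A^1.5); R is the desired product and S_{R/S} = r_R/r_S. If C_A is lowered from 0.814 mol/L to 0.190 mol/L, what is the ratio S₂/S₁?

4.28

S_{R/S} = (k₁/k₂)·C_A⁻¹, so S₂/S₁ = (C_{A,2}/C_{A,1})⁻¹.
= 0.814/0.190 = 4.28.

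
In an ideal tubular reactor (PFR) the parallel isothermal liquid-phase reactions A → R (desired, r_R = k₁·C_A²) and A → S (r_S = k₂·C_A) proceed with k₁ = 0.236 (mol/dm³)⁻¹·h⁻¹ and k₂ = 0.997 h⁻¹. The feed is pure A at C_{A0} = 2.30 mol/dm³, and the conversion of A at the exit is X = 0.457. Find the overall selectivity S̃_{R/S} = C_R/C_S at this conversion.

0.416

C_A = C_{A0}(1−X) = 1.249 mol/dm³.
Along a PFR/batch, dC_S/dC_A = −r_S/(r_R+r_S) = −k₂/(k₂+k₁·C_A).
Integrating from C_{A0} to C_A: C_S = (0.997/0.236)·ln[(0.997+0.236·2.30)/(0.997+0.236·1.25)] = 4.225·ln(1.540/1.292) = 0.7421 mol/dm³.
Then C_R = (C_{A0}−C_A) − C_S = 1.051 − 0.7421 = 0.3090 mol/dm³.
S̃_{R/S} = C_R/C_S = 0.3090/0.7421 = 0.416.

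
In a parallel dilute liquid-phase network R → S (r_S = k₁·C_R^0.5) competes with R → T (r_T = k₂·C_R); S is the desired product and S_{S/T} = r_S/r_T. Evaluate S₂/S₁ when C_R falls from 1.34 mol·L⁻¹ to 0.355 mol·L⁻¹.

S_{S/T} = (k₁/k₂)·C_R^-0.5, so S₂/S₁ = (C_{R,2}/C_{R,1})^-0.5.
= (0.355/1.34)^(-0.5) = (0.2649)^(-0.5) = 1.94.

1.94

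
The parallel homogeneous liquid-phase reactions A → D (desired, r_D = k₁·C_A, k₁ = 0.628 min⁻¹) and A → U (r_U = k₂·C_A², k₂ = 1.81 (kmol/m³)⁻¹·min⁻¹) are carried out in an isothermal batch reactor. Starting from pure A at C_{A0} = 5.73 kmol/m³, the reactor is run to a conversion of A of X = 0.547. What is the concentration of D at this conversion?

0.252 kmol/m³

C_A = C_{A0}(1−X) = 2.596 kmol/m³.
Along a PFR/batch, dC_D/dC_A = −r_D/(r_D+r_U) = −k₁/(k₁+k₂·C_A).
Integrating from C_{A0} to C_A: C_D = (0.628/1.81)·ln[(0.628+1.81·5.73)/(0.628+1.81·2.60)] = 0.3470·ln(11.00/5.326) = 0.2516 kmol/m³.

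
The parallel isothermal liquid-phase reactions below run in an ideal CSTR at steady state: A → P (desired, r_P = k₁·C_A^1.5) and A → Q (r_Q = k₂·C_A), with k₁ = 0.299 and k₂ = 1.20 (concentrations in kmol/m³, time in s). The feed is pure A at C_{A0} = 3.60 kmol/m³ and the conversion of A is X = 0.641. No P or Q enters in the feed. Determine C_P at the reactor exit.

Exit C_A = C_{A0}(1−X) = 3.60×0.359 = 1.292 kmol/m³.
Rates in a CSTR are evaluated at the outlet concentration: r_P = 0.299×1.292^1.5 = 0.4393, r_Q = 1.20×1.292 = 1.551.
Fraction of consumed A going to P: r_P/(r_P+r_Q) = 0.2207.
C_P = 0.2207·C_{A0}·X = 0.2207×3.60×0.641 = 0.509 kmol/m³.

0.509 kmol/m³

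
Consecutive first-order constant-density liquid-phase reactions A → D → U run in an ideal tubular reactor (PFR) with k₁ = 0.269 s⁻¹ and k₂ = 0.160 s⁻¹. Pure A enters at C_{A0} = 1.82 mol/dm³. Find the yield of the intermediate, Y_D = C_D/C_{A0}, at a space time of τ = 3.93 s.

0.459

For first-order series with pure A initially, C_D(τ) = k₁C_{A0}/(k₂−k₁)·(e^(−k₁τ) − e^(−k₂τ)).
e^(−k₁τ) = e^(−0.269×3.93) = e^(−1.057) = 0.3474; e^(−k₂τ) = e^(−0.6288) = 0.5332.
C_D = 0.269×1.82/(0.160−0.269) × (0.3474−0.5332) = (-4.492)×(-0.1858) = 0.8345 mol/dm³.
Y_D = C_D/C_{A0} = 0.8345/1.82 = 0.459.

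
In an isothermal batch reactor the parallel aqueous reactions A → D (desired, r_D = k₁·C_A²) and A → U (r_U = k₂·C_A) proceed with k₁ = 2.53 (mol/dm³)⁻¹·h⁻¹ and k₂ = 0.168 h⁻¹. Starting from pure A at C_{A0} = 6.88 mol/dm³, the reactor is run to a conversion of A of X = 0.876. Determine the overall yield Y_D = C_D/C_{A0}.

0.856

C_A = C_{A0}(1−X) = 0.8531 mol/dm³.
Along a PFR/batch, dC_U/dC_A = −r_U/(r_D+r_U) = −k₂/(k₂+k₁·C_A).
Integrating from C_{A0} to C_A: C_U = (0.168/2.53)·ln[(0.168+2.53·6.88)/(0.168+2.53·0.853)] = 0.06640·ln(17.57/2.326) = 0.1343 mol/dm³.
Then C_D = (C_{A0}−C_A) − C_U = 6.027 − 0.1343 = 5.893 mol/dm³.
Y_D = C_D/C_{A0} = 5.893/6.88 = 0.856.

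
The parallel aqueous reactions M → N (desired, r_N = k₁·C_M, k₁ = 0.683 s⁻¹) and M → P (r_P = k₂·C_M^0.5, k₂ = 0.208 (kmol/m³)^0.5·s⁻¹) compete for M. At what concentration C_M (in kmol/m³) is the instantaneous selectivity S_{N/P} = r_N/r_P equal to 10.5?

S_{N/P} = (k₁/k₂)·C_M^0.5 ⇒ C_M = (S·k₂/k₁)^(2).
= (10.5×0.208/0.683)^(2) = (3.198)^(2) = 10.2 kmol/m³.

10.2 kmol/m³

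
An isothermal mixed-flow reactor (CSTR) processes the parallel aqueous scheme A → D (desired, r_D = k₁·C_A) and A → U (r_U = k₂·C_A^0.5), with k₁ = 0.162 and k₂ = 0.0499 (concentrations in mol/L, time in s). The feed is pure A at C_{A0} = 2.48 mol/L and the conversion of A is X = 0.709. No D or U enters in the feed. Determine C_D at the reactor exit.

1.29 mol/L

Exit C_A = C_{A0}(1−X) = 2.48×0.291 = 0.7217 mol/L.
Rates in a CSTR are evaluated at the outlet concentration: r_D = 0.162×0.7217 = 0.1169, r_U = 0.0499×0.7217^0.5 = 0.04239.
Fraction of consumed A going to D: r_D/(r_D+r_U) = 0.7339.
C_D = 0.7339·C_{A0}·X = 0.7339×2.48×0.709 = 1.29 mol/L.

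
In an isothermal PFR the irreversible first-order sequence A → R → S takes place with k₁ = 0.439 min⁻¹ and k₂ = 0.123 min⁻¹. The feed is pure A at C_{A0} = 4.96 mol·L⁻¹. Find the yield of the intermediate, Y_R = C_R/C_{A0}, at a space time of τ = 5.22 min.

For first-order series with pure A initially, C_R(τ) = k₁C_{A0}/(k₂−k₁)·(e^(−k₁τ) − e^(−k₂τ)).
e^(−k₁τ) = e^(−0.439×5.22) = e^(−2.292) = 0.1011; e^(−k₂τ) = e^(−0.6421) = 0.5262.
C_R = 0.439×4.96/(0.123−0.439) × (0.1011−0.5262) = (-6.891)×(-0.4251) = 2.929 mol·L⁻¹.
Y_R = C_R/C_{A0} = 2.929/4.96 = 0.591.

0.591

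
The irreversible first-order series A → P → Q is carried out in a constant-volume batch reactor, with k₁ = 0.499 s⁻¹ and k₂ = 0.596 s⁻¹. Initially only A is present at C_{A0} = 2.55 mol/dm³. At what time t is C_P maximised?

1.83 s

The intermediate peaks when r₁ = r₂, i.e. k₁e^(−k₁t) = k₂e^(−k₂t), giving t_opt = ln(k₂/k₁)/(k₂−k₁).
= ln(0.596/0.499)/(0.596−0.499) = ln(1.194)/0.09700 = 0.1776/0.09700 = 1.83 s.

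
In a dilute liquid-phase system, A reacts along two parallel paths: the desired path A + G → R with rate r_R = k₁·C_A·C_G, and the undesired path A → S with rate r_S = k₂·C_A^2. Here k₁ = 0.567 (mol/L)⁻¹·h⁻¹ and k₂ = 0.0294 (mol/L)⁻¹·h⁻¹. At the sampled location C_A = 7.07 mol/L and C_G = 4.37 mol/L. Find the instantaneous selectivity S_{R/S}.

11.9

S_{R/S} = r_R/r_S = (k₁·C_A·C_G)/(k₂·C_A^2) = (k₁/k₂)·C_A⁻¹·C_G.
= (0.567×7.070×4.370) / (0.0294×7.070^2) = 17.52/1.470 = 11.9.
The undesired path is higher order in A, so low C_A (CSTR or dilute feed) favours R.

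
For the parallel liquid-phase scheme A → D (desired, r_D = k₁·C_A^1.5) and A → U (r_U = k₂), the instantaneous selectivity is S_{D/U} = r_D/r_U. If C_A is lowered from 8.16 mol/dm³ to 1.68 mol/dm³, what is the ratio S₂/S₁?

0.0934

S_{D/U} = (k₁/k₂)·C_A^1.5, so S₂/S₁ = (C_{A,2}/C_{A,1})^1.5.
= (1.68/8.16)^1.5 = (0.2059)^1.5 = 0.0934.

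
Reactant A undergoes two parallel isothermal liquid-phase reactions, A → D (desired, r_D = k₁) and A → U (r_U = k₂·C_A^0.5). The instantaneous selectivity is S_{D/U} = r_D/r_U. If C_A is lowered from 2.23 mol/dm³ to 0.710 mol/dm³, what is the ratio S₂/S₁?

S_{D/U} = (k₁/k₂)·C_A^-0.5, so S₂/S₁ = (C_{A,2}/C_{A,1})^-0.5.
= (0.710/2.23)^(-0.5) = (0.3184)^(-0.5) = 1.77.
Selectivity toward D rises as C_A falls — low-concentration operation is favoured.

1.77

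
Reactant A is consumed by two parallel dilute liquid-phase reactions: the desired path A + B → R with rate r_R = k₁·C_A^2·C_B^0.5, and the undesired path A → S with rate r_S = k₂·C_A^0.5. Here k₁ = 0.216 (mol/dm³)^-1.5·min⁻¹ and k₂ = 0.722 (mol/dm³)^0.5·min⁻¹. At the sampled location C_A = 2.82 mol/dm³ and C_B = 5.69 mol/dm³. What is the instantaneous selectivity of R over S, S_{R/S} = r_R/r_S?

3.38

S_{R/S} = r_R/r_S = (k₁·C_A^2·C_B^0.5)/(k₂·C_A^0.5) = (k₁/k₂)·C_A^1.5·C_B^0.5.
= (0.216×2.820^2×5.690^0.5) / (0.722×2.820^0.5) = 4.097/1.212 = 3.38.
Since the desired path is higher order in A, keeping C_A high (PFR or concentrated feed) favours R.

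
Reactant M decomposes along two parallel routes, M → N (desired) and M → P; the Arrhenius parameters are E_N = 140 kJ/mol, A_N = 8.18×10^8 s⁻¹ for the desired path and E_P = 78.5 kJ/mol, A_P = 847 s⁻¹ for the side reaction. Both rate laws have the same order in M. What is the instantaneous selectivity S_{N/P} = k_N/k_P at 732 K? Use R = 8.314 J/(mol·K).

k_N/k_P = (A_N/A_P)·exp[−(E_N−E_P)/(RT)] = (A_N/A_P)·exp[(E_P−E_N)/(RT)].
(E_P−E_N)/(RT) = (78.5−140)×10³/(8.314×732) = -61500/6086 = -10.11.
k_N/k_P = (8.18×10^8/847)·exp(-10.11) = 9.658×10^5 × 4.086×10^-5 = 39.5.
Since E_N > E_P, raising the temperature improves selectivity toward N.

39.5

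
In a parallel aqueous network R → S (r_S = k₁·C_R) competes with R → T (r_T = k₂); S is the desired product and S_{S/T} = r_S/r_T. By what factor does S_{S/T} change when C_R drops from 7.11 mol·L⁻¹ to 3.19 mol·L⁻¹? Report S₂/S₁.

S_{S/T} = (k₁/k₂)·C_R, so S₂/S₁ = (C_{R,2}/C_{R,1}).
= 3.19/7.11 = 0.449.
Selectivity toward S falls as C_R falls — high-concentration operation is favoured.

0.449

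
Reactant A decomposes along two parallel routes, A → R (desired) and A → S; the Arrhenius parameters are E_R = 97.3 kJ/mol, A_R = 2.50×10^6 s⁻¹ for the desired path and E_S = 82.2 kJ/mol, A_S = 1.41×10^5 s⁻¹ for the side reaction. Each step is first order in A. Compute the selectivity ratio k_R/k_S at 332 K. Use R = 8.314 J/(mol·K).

0.0746

Since both paths have the same order in A, the concentration cancels and S_{R/S} = k_R/k_S = (A_R/A_S)·exp[(E_S−E_R)/(RT)].
(E_S−E_R)/(RT) = (82.2−97.3)×10³/(8.314×332) = -15100/2760 = -5.471.
k_R/k_S = (2.50×10^6/1.41×10^5)·exp(-5.471) = 17.73 × 0.004209 = 0.0746.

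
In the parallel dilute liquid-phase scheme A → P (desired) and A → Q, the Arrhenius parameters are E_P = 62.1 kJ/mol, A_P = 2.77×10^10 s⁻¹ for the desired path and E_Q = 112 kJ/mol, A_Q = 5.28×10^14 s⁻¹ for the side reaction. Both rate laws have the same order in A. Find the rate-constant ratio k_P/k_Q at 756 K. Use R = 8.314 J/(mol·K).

Since both paths have the same order in A, the concentration cancels and S_{P/Q} = k_P/k_Q = (A_P/A_Q)·exp[(E_Q−E_P)/(RT)].
(E_Q−E_P)/(RT) = (112−62.1)×10³/(8.314×756) = 49900/6285 = 7.939.
k_P/k_Q = (2.77×10^10/5.28×10^14)·exp(7.939) = 5.246×10^-5 × 2805 = 0.147.
Since E_P < E_Q, lowering the temperature improves selectivity toward P.

0.147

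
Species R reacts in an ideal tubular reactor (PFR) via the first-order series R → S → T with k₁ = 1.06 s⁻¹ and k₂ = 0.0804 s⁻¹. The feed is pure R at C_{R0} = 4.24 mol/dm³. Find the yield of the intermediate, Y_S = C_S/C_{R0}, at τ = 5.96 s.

0.668

For first-order series with pure R initially, C_S(τ) = k₁C_{R0}/(k₂−k₁)·(e^(−k₁τ) − e^(−k₂τ)).
e^(−k₁τ) = e^(−1.06×5.96) = e^(−6.318) = 0.001804; e^(−k₂τ) = e^(−0.4792) = 0.6193.
C_S = 1.06×4.24/(0.0804−1.06) × (0.001804−0.6193) = (-4.588)×(-0.6175) = 2.833 mol/dm³.
Y_S = C_S/C_{R0} = 2.833/4.24 = 0.668.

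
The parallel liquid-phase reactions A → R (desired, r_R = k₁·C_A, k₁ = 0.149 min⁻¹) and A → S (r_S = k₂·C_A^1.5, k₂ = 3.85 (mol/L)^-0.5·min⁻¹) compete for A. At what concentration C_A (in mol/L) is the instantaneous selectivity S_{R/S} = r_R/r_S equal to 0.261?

S_{R/S} = (k₁/k₂)·C_A^-0.5 ⇒ C_A = (S·k₂/k₁)^(-2).
= (0.261×3.85/0.149)^(-2) = (6.744)^(-2) = 0.0220 mol/L.

0.0220 mol/L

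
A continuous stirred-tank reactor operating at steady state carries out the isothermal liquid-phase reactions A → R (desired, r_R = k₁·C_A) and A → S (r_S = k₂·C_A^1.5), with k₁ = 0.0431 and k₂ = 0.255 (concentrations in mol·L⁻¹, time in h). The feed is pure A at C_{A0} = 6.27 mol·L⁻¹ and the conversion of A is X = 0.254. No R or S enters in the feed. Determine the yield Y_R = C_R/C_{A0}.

0.0184

Exit C_A = C_{A0}(1−X) = 6.27×0.746 = 4.677 mol·L⁻¹.
In a CSTR the entire volume is at exit conditions, so r_R = 0.0431×4.677 = 0.2016 and r_S = 0.255×4.677^1.5 = 2.580.
Fraction of consumed A going to R: r_R/(r_R+r_S) = 0.07249.
C_R = 0.07249·C_{A0}·X = 0.07249×6.27×0.254 = 0.115 mol·L⁻¹; Y_R = C_R/C_{A0} = 0.0184.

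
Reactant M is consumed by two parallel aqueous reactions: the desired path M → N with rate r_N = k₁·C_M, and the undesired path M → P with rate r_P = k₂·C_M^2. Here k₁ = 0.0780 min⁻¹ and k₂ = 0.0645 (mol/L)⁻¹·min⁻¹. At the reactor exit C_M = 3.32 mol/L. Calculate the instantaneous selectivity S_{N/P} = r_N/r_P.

S_{N/P} = r_N/r_P = (k₁·C_M)/(k₂·C_M^2) = (k₁/k₂)·C_M⁻¹.
= (0.0780×3.320) / (0.0645×3.320^2) = 0.2590/0.7109 = 0.364.
The undesired path is higher order in M, so low C_M (CSTR or dilute feed) favours N.

0.364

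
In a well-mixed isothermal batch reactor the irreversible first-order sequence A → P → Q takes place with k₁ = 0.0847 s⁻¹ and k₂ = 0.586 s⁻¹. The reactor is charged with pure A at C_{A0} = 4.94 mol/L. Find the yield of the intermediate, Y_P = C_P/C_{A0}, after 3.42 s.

0.104

The intermediate concentration in a first-order A→B→C sequence is C_P = k₁C_{A0}(e^(−k₁t) − e^(−k₂t))/(k₂−k₁).
e^(−k₁t) = e^(−0.0847×3.42) = e^(−0.2897) = 0.7485; e^(−k₂t) = e^(−2.004) = 0.1348.
C_P = 0.0847×4.94/(0.586−0.0847) × (0.7485−0.1348) = 0.8347×0.6137 = 0.5123 mol/L.
Y_P = C_P/C_{A0} = 0.5123/4.94 = 0.104.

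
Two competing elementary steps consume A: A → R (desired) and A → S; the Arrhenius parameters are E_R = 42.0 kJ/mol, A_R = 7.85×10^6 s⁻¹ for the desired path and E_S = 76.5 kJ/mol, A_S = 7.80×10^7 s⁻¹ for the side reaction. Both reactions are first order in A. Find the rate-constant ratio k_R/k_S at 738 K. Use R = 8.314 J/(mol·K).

27.8

k_R/k_S = (A_R/A_S)·exp[−(E_R−E_S)/(RT)] = (A_R/A_S)·exp[(E_S−E_R)/(RT)].
(E_S−E_R)/(RT) = (76.5−42.0)×10³/(8.314×738) = 34500/6136 = 5.623.
k_R/k_S = (7.85×10^6/7.80×10^7)·exp(5.623) = 0.1006 × 276.7 = 27.8.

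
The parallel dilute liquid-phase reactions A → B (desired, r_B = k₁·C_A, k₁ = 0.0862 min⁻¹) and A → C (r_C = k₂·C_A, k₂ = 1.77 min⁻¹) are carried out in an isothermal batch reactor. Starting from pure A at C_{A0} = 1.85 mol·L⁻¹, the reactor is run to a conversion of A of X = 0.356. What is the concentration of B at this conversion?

0.0306 mol·L⁻¹

C_A = C_{A0}(1−X) = 1.191 mol·L⁻¹.
Both paths are first order in A, so the instantaneous fraction to B is constant: dC_B/d(−C_A) = k₁/(k₁+k₂) = 0.04644.
C_B = 0.04644·(C_{A0}−C_A) = 0.04644×0.6586 = 0.0306 mol·L⁻¹.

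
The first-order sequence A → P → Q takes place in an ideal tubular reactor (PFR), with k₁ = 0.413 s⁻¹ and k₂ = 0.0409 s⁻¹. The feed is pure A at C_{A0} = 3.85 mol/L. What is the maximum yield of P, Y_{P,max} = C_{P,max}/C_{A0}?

0.776

Evaluating C_P at τ_opt = ln(k₂/k₁)/(k₂−k₁) gives C_{P,max}/C_{A0} = (k₁/k₂)^[k₂/(k₂−k₁)].
= (0.413/0.0409)^(0.0409/(0.0409−0.413)) = (10.10)^(-0.1099) = 0.7756.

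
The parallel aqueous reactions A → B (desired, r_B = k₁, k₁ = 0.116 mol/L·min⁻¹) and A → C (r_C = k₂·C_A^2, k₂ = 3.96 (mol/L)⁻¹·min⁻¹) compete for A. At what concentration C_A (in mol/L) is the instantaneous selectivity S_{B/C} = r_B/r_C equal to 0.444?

0.257 mol/L

S_{B/C} = (k₁/k₂)·C_A^-2 ⇒ C_A = (S·k₂/k₁)^(-0.5).
= (0.444×3.96/0.116)^(-0.5) = (15.16)^(-0.5) = 0.257 mol/L.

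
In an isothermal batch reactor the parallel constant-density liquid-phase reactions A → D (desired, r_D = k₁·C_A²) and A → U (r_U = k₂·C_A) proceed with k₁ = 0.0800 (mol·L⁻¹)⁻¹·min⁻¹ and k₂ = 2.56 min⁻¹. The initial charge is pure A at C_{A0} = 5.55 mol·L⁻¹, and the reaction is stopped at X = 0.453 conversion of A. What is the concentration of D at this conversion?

C_A = C_{A0}(1−X) = 3.036 mol·L⁻¹.
Along a PFR/batch, dC_U/dC_A = −r_U/(r_D+r_U) = −k₂/(k₂+k₁·C_A).
Integrating from C_{A0} to C_A: C_U = (2.56/0.0800)·ln[(2.56+0.0800·5.55)/(2.56+0.0800·3.04)] = 32.00·ln(3.004/2.803) = 2.218 mol·L⁻¹.
Then C_D = (C_{A0}−C_A) − C_U = 2.514 − 2.218 = 0.2965 mol·L⁻¹.

0.297 mol·L⁻¹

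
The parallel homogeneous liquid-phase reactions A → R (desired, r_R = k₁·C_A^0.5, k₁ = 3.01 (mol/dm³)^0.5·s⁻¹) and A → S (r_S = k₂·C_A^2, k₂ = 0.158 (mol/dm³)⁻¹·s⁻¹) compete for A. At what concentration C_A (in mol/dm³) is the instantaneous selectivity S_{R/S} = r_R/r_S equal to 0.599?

10.0 mol/dm³

S_{R/S} = (k₁/k₂)·C_A^-1.5 ⇒ C_A = (S·k₂/k₁)^(1/(-1.5)).
= (0.599×0.158/3.01)^(-0.6667) = (0.03144)^(-0.6667) = 10.0 mol/dm³.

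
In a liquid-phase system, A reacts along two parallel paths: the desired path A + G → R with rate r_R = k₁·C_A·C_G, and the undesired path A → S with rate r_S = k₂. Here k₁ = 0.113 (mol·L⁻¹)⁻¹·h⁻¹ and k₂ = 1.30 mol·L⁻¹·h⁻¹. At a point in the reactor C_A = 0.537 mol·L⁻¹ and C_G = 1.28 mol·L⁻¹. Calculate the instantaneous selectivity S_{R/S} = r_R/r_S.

S_{R/S} = r_R/r_S = (k₁·C_A·C_G)/(k₂) = (k₁/k₂)·C_A·C_G.
= (0.113×0.5370×1.280) / (1.30) = 0.07767/1.300 = 0.0597.

0.0597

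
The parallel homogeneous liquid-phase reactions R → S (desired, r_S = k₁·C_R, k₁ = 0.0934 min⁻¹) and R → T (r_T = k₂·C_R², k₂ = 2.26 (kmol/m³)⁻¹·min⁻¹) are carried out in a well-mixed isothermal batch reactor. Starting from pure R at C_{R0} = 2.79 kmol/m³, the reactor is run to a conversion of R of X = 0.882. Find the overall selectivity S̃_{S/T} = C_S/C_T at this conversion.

C_R = C_{R0}(1−X) = 0.3292 kmol/m³.
Along a PFR/batch, dC_S/dC_R = −r_S/(r_S+r_T) = −k₁/(k₁+k₂·C_R).
Integrating from C_{R0} to C_R: C_S = (0.0934/2.26)·ln[(0.0934+2.26·2.79)/(0.0934+2.26·0.329)] = 0.04133·ln(6.399/0.8374) = 0.08404 kmol/m³.
C_T = (C_{R0}−C_R)−C_S = 2.377 kmol/m³; S̃_{S/T} = 0.08404/2.377 = 0.0354.

0.0354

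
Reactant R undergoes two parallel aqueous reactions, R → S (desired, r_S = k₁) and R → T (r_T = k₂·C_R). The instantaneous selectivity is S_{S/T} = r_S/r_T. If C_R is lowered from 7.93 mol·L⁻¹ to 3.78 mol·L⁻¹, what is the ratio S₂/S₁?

2.10

S_{S/T} = (k₁/k₂)·C_R⁻¹, so S₂/S₁ = (C_{R,2}/C_{R,1})⁻¹.
= 7.93/3.78 = 2.10.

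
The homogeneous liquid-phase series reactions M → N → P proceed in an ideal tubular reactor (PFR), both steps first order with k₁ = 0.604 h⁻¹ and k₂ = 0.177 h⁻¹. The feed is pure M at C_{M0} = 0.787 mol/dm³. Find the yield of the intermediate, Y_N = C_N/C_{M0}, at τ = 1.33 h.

For first-order series with pure M initially, C_N(τ) = k₁C_{M0}/(k₂−k₁)·(e^(−k₁τ) − e^(−k₂τ)).
e^(−k₁τ) = e^(−0.604×1.33) = e^(−0.8033) = 0.4478; e^(−k₂τ) = e^(−0.2354) = 0.7902.
C_N = 0.604×0.787/(0.177−0.604) × (0.4478−0.7902) = (-1.113)×(-0.3424) = 0.3812 mol/dm³.
Y_N = C_N/C_{M0} = 0.3812/0.787 = 0.484.

0.484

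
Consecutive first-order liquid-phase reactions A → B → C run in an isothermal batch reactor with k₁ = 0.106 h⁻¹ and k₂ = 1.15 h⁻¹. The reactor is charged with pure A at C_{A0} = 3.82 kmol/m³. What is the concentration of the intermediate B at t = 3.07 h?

0.269 kmol/m³

Solving the coupled first-order balances gives C_B(t) = [k₁/(k₂−k₁)]·C_{A0}·(e^(−k₁t) − e^(−k₂t)).
e^(−k₁t) = e^(−0.106×3.07) = e^(−0.3254) = 0.7222; e^(−k₂t) = e^(−3.530) = 0.02929.
C_B = 0.106×3.82/(1.15−0.106) × (0.7222−0.02929) = 0.3879×0.6929 = 0.2688 kmol/m³.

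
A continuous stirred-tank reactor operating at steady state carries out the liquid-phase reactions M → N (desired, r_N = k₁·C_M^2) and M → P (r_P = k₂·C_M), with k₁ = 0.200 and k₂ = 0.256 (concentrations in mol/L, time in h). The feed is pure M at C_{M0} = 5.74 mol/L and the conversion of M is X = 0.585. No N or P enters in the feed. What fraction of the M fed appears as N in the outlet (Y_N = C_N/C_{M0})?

Exit C_M = C_{M0}(1−X) = 5.74×0.415 = 2.382 mol/L.
A CSTR operates uniformly at the exit composition, giving r_N = 1.135 and r_P = 0.6098 (each k·C_M^n at C_M = 2.382).
Fraction of consumed M going to N: r_N/(r_N+r_P) = 0.6505.
C_N = 0.6505·C_{M0}·X = 0.6505×5.74×0.585 = 2.18 mol/L; Y_N = C_N/C_{M0} = 0.381.

0.381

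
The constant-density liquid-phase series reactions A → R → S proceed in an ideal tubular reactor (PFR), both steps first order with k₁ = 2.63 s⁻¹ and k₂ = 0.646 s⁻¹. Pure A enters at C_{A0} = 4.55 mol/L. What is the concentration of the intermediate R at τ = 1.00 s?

2.73 mol/L

Solving the coupled first-order balances gives C_R(τ) = [k₁/(k₂−k₁)]·C_{A0}·(e^(−k₁τ) − e^(−k₂τ)).
e^(−k₁τ) = e^(−2.63×1.00) = e^(−2.630) = 0.07208; e^(−k₂τ) = e^(−0.6460) = 0.5241.
C_R = 2.63×4.55/(0.646−2.63) × (0.07208−0.5241) = (-6.032)×(-0.4521) = 2.727 mol/L.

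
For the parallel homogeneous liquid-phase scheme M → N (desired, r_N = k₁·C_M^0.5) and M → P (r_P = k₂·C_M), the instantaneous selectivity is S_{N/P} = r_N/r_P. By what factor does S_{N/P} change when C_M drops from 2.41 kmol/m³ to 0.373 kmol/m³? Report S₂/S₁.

2.54

S_{N/P} = (k₁/k₂)·C_M^-0.5, so S₂/S₁ = (C_{M,2}/C_{M,1})^-0.5.
= (0.373/2.41)^(-0.5) = (0.1548)^(-0.5) = 2.54.
Selectivity toward N rises as C_M falls — low-concentration operation is favoured.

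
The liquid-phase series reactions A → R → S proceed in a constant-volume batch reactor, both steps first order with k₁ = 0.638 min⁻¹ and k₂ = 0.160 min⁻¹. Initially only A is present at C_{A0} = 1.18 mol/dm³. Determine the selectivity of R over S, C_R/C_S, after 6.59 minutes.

0.824

The intermediate concentration in a first-order A→B→C sequence is C_R = k₁C_{A0}(e^(−k₁t) − e^(−k₂t))/(k₂−k₁).
e^(−k₁t) = e^(−0.638×6.59) = e^(−4.204) = 0.01493; e^(−k₂t) = e^(−1.054) = 0.3484.
C_R = 0.638×1.18/(0.160−0.638) × (0.01493−0.3484) = (-1.575)×(-0.3335) = 0.5252 mol/dm³.
C_A = C_{A0}e^(−k₁t) = 0.01762 mol/dm³, so C_S = C_{A0}−C_A−C_R = 0.6372 mol/dm³; C_R/C_S = 0.824.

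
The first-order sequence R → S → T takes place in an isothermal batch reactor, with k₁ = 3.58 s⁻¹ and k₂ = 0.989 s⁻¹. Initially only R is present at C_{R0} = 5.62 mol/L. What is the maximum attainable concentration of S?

3.44 mol/L

At the optimum, C_{S,max}/C_{R0} = (k₁/k₂)^[k₂/(k₂−k₁)].
= (3.58/0.989)^(0.989/(0.989−3.58)) = (3.620)^(-0.3817) = 0.6120.
C_{S,max} = 0.6120×5.62 = 3.44 mol/L.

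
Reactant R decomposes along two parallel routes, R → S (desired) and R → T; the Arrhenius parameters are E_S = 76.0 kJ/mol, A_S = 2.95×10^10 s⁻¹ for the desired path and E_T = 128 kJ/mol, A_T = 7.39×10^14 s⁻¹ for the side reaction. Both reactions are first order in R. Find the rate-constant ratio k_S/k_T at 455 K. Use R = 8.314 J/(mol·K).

37.2

With equal orders, S_{S/T} = k_S/k_T = (A_S/A_T)·exp[(E_T−E_S)/(RT)].
(E_T−E_S)/(RT) = (128−76.0)×10³/(8.314×455) = 52000/3783 = 13.75.
k_S/k_T = (2.95×10^10/7.39×10^14)·exp(13.75) = 3.992×10^-5 × 9.330×10^5 = 37.2.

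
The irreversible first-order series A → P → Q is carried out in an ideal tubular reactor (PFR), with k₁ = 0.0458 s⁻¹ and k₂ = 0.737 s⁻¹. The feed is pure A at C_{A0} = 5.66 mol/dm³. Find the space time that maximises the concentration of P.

4.02 s

Setting dC_P/dτ = 0 gives τ_opt = ln(k₂/k₁)/(k₂−k₁).
= ln(0.737/0.0458)/(0.737−0.0458) = ln(16.09)/0.6912 = 2.778/0.6912 = 4.02 s.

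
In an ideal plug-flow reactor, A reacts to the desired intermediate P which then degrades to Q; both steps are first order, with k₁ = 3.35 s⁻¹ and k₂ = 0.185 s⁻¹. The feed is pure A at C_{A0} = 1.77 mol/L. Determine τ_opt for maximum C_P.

For first-order series the maximum of C_P occurs at τ_opt = ln(k₂/k₁)/(k₂−k₁).
= ln(0.185/3.35)/(0.185−3.35) = ln(0.05522)/-3.165 = -2.896/-3.165 = 0.915 s.

0.915 s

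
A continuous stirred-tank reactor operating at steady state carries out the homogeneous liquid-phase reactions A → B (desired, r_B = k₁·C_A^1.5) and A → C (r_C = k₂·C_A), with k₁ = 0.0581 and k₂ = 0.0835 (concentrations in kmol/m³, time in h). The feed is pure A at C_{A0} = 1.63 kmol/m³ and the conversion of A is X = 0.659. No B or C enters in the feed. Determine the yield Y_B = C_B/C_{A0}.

Exit C_A = C_{A0}(1−X) = 1.63×0.341 = 0.5558 kmol/m³.
A CSTR operates uniformly at the exit composition, giving r_B = 0.02408 and r_C = 0.04641 (each k·C_A^n at C_A = 0.5558).
Fraction of consumed A going to B: r_B/(r_B+r_C) = 0.3416.
C_B = 0.3416·C_{A0}·X = 0.3416×1.63×0.659 = 0.367 kmol/m³; Y_B = C_B/C_{A0} = 0.225.

0.225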